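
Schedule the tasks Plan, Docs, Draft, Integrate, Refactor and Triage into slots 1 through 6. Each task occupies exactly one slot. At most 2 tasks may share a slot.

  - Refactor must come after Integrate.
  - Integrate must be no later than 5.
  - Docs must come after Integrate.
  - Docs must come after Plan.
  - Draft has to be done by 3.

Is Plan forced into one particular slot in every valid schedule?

Plan can be 1 (e.g. Plan -> 1; Draft -> 1; Docs -> 3; Triage -> 2; Refactor -> 3; Integrate -> 2) or 2 (e.g. Integrate=1; Refactor=2; Plan=2; Triage=3; Docs=3; Draft=1).

No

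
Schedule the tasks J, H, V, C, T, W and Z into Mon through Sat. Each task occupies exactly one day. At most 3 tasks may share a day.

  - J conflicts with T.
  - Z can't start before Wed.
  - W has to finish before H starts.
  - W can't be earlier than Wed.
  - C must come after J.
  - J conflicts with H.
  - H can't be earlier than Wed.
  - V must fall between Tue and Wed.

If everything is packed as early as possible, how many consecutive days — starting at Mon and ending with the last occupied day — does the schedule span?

The precedence chain requires at least 2 distinct days.
With at most 3 per day and 7 tasks, at least 3 days are needed.
Propagating the time windows through the other constraints, H can't land before Thu — that is day 4 counting from Mon — so the schedule must run through at least 4 days.
4 works (last occupied day: Thu): for example H -> Thu, Z -> Wed, V -> Tue, C -> Tue, W -> Wed, T -> Tue, J -> Mon.

4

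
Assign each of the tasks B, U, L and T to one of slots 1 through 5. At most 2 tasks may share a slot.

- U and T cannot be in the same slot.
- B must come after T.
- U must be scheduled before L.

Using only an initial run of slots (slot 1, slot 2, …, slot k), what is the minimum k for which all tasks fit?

The precedence chain requires at least 2 distinct slots.
With at most 2 per slot and 4 tasks, at least 2 slots are needed.
Could 2 slots be enough, i.e. nothing placed later than 2? No: B must come after T (at 1 or later) → {2}; T must come before B (at 2 or earlier) → {1}; L must come after U (at 1 or later) → {2}; U must come before L (at 2 or earlier) → {1}; T can't share with U (1) → nothing is left.
So 2 slots is not enough.
3 works (last occupied slot: 3): for example B=2, L=3, U=2, T=1.

3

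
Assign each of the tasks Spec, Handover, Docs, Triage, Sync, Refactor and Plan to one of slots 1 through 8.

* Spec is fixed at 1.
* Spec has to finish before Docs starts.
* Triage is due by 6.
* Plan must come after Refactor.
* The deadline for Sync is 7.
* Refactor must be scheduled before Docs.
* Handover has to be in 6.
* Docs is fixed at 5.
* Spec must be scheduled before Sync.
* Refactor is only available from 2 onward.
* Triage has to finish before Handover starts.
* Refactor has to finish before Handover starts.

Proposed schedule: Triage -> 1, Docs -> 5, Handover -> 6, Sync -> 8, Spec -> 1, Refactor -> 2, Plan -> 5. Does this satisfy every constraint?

Refactor must be scheduled before Docs — holds.
The deadline for Sync is 7 — violated.
Spec must be scheduled before Sync — holds.
Docs is fixed at 5 — holds.
Spec has to finish before Docs starts — holds.
Refactor has to finish before Handover starts — holds.
Triage has to finish before Handover starts — holds.
Plan must come after Refactor — holds.
Triage is due by 6 — holds.
Spec is fixed at 1 — holds.
Handover has to be in 6 — holds.
Refactor is only available from 2 onward — holds.

No — it violates: The deadline for Sync is 7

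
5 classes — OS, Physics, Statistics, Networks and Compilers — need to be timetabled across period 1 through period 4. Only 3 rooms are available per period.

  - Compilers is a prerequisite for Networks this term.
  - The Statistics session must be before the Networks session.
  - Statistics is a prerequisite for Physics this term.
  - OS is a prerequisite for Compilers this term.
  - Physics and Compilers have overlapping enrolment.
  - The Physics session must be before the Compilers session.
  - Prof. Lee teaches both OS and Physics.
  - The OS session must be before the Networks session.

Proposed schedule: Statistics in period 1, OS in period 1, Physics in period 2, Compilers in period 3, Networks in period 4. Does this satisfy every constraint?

Yes

Compilers is a prerequisite for Networks this term — holds.
The Statistics session must be before the Networks session — holds.
OS is a prerequisite for Compilers this term — holds.
Statistics is a prerequisite for Physics this term — holds.
The Physics session must be before the Compilers session — holds.
Prof. Lee teaches both OS and Physics — holds.
Physics and Compilers have overlapping enrolment — holds.
The OS session must be before the Networks session — holds.
Only 3 rooms are available per period — holds.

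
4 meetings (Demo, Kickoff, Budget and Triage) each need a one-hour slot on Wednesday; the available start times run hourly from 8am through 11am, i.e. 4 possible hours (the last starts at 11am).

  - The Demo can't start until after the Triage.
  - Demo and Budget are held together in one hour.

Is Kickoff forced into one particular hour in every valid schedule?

Kickoff can be 8am (e.g. Budget=9am, Triage=8am, Kickoff=8am, Demo=9am) or 9am (e.g. Budget in 9am, Triage in 8am, Demo in 9am, Kickoff in 9am).

No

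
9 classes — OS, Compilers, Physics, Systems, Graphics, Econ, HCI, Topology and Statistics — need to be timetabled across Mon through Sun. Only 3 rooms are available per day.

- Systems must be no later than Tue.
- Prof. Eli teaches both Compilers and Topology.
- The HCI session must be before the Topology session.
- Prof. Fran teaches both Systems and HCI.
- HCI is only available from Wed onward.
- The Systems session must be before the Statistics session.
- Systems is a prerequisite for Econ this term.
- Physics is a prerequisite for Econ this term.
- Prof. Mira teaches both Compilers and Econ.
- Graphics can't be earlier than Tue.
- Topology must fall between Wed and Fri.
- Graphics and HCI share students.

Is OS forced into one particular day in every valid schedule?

No

OS can be Mon (e.g. Compilers in Wed; Topology in Thu; HCI in Wed; OS in Mon; Systems in Mon; Econ in Tue; Physics in Mon; Statistics in Tue; Graphics in Tue) or Tue (e.g. Econ in Tue, Compilers in Mon, OS in Tue, Statistics in Wed, Graphics in Tue, Physics in Mon, Systems in Mon, HCI in Wed, Topology in Thu).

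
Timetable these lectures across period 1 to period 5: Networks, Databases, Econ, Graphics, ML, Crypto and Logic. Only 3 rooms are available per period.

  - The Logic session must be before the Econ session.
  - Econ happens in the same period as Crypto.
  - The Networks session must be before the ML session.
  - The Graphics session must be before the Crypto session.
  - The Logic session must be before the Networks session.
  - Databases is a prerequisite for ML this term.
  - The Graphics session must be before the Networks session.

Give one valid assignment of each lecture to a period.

Networks=period 2, ML=period 3, Graphics=period 1, Databases=period 1, Econ=period 2, Logic=period 1, Crypto=period 2

Checking: Logic(period 1) before Econ(period 2); Networks(period 2) before ML(period 3); Logic(period 1) before Networks(period 2); Graphics(period 1) before Networks(period 2); Graphics(period 1) before Crypto(period 2); Databases(period 1) before ML(period 3); Econ = Crypto = period 2; max 3 per period (cap 3).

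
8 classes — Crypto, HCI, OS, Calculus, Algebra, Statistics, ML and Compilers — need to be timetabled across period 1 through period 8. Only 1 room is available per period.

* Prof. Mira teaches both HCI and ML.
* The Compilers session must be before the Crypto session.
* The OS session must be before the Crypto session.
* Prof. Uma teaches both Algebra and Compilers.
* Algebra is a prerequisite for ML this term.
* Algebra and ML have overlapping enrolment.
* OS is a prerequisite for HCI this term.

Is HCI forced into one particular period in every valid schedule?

No

HCI can be period 2 (e.g. Algebra in period 5, Crypto in period 4, Calculus in period 7, ML in period 6, OS in period 1, HCI in period 2, Compilers in period 3, Statistics in period 8) or period 3 (e.g. ML -> period 6, HCI -> period 3, Crypto -> period 4, Statistics -> period 8, OS -> period 1, Algebra -> period 5, Calculus -> period 7, Compilers -> period 2).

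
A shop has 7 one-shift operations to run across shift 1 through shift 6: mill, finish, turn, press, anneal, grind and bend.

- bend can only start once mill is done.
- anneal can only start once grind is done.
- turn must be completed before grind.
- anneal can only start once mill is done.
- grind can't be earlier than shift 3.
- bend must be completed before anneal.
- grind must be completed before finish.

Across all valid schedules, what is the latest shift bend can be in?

shift 5

Precedence pushes bend to at least shift 2; downstream work caps bend at shift 5.
bend at shift 5 is achievable: turn in shift 1; mill in shift 1; finish in shift 4; grind in shift 3; press in shift 1; bend in shift 5; anneal in shift 6.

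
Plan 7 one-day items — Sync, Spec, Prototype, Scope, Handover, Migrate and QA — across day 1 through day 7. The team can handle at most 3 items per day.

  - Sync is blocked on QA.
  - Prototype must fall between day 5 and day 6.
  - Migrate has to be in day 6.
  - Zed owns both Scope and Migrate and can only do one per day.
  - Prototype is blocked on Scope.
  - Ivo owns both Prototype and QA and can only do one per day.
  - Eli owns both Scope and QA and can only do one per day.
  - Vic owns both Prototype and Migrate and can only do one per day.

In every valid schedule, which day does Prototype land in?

Prototype's window is day 5–day 6.
Migrate is fixed at day 6, and Prototype can't share a day with Migrate.
So Prototype must be day 5.

day 5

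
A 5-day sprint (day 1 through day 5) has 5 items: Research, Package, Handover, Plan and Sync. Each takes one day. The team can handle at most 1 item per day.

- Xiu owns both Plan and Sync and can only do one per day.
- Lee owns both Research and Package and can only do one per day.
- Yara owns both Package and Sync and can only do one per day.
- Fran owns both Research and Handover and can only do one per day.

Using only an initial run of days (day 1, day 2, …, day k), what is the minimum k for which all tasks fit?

5

With at most 1 per day and 5 tasks, at least 5 days are needed.
5 works (last occupied day: day 5): for example Plan -> day 4; Sync -> day 5; Handover -> day 3; Research -> day 1; Package -> day 2.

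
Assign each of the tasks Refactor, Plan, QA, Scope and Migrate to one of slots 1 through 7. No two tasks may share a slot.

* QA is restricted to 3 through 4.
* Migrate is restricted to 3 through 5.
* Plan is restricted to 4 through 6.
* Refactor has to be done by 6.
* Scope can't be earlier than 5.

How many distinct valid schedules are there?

31

Splitting on Plan: it can be 4 (5), 5 (10), 6 (16). Listing each branch's schedules as (Refactor, QA, Scope, Migrate):
Plan=4: (1,3,6,5) (1,3,7,5) (2,3,6,5) (2,3,7,5) (6,3,7,5) — 5.
Plan=5: (1,3,6,4) (1,3,7,4) (1,4,6,3) (1,4,7,3) (2,3,6,4) (2,3,7,4) (2,4,6,3) (2,4,7,3) (6,3,7,4) (6,4,7,3) — 10.
Plan=6: (1,3,5,4) (1,3,7,4) (1,3,7,5) (1,4,5,3) (1,4,7,3) (1,4,7,5) (2,3,5,4) (2,3,7,4) (2,3,7,5) (2,4,5,3) (2,4,7,3) (2,4,7,5) (3,4,7,5) (4,3,7,5) (5,3,7,4) (5,4,7,3) — 16.
Summing: 5 + 10 + 16 = 31.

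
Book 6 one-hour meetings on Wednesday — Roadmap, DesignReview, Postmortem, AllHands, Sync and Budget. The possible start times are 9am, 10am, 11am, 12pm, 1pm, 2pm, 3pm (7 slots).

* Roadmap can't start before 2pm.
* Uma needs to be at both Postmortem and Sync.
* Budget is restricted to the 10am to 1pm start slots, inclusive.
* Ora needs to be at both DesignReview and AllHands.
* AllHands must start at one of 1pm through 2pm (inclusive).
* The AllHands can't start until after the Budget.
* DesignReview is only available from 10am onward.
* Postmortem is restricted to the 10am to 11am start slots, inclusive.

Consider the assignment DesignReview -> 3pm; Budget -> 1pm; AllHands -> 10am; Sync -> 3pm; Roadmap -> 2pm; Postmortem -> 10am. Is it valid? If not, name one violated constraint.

Budget is restricted to the 10am to 1pm start slots, inclusive — holds.
Ora needs to be at both DesignReview and AllHands — holds.
AllHands must start at one of 1pm through 2pm (inclusive) — violated.
Postmortem is restricted to the 10am to 11am start slots, inclusive — holds.
Uma needs to be at both Postmortem and Sync — holds.
The AllHands can't start until after the Budget — violated.
DesignReview is only available from 10am onward — holds.
Roadmap can't start before 2pm — holds.

No. The AllHands can't start until after the Budget is not satisfied.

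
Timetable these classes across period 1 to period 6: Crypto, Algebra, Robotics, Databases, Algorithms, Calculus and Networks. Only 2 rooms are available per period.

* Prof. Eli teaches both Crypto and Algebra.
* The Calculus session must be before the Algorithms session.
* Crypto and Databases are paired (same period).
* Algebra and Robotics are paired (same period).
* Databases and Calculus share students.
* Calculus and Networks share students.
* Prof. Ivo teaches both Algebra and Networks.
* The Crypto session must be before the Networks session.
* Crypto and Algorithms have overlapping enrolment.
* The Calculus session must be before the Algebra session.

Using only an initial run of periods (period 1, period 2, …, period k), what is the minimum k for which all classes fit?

4

The precedence chain requires at least 2 distinct periods.
With at most 2 per period and 7 classes, at least 4 periods are needed.
4 works (last occupied period: period 4): for example Robotics=period 3; Networks=period 4; Calculus=period 1; Algebra=period 3; Databases=period 2; Algorithms=period 4; Crypto=period 2.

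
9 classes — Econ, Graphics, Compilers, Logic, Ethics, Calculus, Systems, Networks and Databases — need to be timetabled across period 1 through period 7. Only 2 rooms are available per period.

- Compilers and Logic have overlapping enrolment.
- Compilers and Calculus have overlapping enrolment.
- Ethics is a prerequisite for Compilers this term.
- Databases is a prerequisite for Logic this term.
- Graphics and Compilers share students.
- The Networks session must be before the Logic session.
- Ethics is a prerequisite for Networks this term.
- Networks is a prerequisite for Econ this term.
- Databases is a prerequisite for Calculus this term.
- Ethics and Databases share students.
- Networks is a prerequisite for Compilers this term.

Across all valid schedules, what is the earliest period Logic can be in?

period 3

Precedence pushes Logic to at least period 3.
Logic at period 3 is achievable: Systems=period 4; Econ=period 3; Calculus=period 5; Networks=period 2; Logic=period 3; Compilers=period 4; Ethics=period 1; Graphics=period 1; Databases=period 2.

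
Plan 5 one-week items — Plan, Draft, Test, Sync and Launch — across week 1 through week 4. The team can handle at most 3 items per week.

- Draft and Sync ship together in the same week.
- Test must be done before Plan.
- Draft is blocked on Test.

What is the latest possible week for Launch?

Launch at week 4 is achievable: Plan -> week 2, Sync -> week 2, Launch -> week 4, Draft -> week 2, Test -> week 1.

week 4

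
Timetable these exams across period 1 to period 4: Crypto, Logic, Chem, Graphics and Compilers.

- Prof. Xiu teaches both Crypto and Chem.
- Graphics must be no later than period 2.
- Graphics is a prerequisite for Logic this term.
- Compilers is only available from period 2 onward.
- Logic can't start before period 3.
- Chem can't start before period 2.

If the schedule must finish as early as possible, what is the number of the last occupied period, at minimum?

The precedence chain requires at least 2 distinct periods.
Logic can't be placed before period 3, so the schedule must run through at least period 3.
3 works (last occupied period: period 3): for example Compilers in period 2, Crypto in period 1, Logic in period 3, Graphics in period 1, Chem in period 2.

3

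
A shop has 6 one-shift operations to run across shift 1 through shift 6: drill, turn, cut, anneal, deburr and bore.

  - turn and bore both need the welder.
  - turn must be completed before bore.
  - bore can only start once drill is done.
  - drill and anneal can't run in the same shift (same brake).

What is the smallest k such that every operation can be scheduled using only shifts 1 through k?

The precedence chain requires at least 2 distinct shifts.
2 works (last occupied shift: shift 2): for example deburr -> shift 1, drill -> shift 1, bore -> shift 2, turn -> shift 1, cut -> shift 1, anneal -> shift 2.

2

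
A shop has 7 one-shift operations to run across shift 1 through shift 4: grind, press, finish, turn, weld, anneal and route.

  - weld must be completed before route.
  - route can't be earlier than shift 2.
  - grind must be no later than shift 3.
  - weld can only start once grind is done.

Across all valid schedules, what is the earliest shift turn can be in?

turn at shift 1 is achievable: anneal -> shift 1; grind -> shift 1; turn -> shift 1; route -> shift 3; press -> shift 1; weld -> shift 2; finish -> shift 1.

shift 1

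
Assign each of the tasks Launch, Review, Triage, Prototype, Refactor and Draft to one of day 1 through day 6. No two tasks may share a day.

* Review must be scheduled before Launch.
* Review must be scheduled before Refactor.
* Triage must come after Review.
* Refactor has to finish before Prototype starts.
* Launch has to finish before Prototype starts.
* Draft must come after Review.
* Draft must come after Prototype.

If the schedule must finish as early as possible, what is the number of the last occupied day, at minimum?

day 6

The precedence chain requires at least 4 distinct days.
With at most 1 per day and 6 tasks, at least 6 days are needed.
6 works (last occupied day: day 6): for example Refactor=day 3; Draft=day 5; Review=day 1; Prototype=day 4; Triage=day 6; Launch=day 2.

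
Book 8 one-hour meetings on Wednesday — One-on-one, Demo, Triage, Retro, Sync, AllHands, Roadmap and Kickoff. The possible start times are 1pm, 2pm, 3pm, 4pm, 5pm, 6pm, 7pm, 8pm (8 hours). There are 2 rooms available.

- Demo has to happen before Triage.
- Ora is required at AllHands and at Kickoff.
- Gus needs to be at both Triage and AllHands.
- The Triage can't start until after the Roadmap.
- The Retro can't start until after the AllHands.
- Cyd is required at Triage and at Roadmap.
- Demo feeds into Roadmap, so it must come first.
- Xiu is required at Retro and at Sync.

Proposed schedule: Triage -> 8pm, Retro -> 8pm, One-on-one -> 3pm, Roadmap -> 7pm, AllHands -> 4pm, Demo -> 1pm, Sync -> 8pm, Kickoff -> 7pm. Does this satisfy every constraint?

Gus needs to be at both Triage and AllHands — holds.
Cyd is required at Triage and at Roadmap — holds.
There are 2 rooms available — violated.
Demo has to happen before Triage — holds.
The Triage can't start until after the Roadmap — holds.
Ora is required at AllHands and at Kickoff — holds.
The Retro can't start until after the AllHands — holds.
Demo feeds into Roadmap, so it must come first — holds.
Xiu is required at Retro and at Sync — violated.

No — it violates: Xiu is required at Retro and at Sync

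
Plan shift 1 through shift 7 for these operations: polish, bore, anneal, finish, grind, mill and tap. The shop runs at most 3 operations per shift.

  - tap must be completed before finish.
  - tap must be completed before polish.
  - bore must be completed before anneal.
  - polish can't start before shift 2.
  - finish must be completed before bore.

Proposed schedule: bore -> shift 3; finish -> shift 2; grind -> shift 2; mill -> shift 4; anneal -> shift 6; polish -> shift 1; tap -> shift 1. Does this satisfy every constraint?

The shop runs at most 3 operations per shift — holds.
finish must be completed before bore — holds.
polish can't start before shift 2 — violated.
tap must be completed before finish — holds.
tap must be completed before polish — violated.
bore must be completed before anneal — holds.

No — it violates: polish can't start before shift 2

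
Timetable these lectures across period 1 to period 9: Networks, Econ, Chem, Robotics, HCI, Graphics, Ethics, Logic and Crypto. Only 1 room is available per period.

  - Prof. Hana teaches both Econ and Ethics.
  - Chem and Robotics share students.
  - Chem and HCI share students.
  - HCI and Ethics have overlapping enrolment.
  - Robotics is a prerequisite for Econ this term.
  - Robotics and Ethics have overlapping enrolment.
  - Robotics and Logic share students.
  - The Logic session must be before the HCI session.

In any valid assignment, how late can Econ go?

period 9

Precedence pushes Econ to at least period 2.
Econ at period 9 is achievable: HCI -> period 3, Ethics -> period 7, Logic -> period 2, Networks -> period 4, Graphics -> period 6, Robotics -> period 1, Chem -> period 5, Crypto -> period 8, Econ -> period 9.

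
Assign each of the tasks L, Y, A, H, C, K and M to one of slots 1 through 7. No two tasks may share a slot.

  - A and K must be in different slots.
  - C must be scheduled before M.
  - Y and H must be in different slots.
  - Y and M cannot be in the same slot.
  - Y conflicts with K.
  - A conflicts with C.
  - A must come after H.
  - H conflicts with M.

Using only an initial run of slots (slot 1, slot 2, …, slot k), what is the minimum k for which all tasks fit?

The precedence chain requires at least 2 distinct slots.
With at most 1 per slot and 7 tasks, at least 7 slots are needed.
7 works (last occupied slot: 7): for example K -> 7; C -> 3; Y -> 6; M -> 4; A -> 2; H -> 1; L -> 5.

7 slots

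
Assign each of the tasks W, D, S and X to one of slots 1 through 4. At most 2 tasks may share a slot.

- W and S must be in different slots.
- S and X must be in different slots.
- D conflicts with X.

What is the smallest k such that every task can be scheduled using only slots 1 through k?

2 slots

With at most 2 per slot and 4 tasks, at least 2 slots are needed.
2 works (last occupied slot: 2): for example W in 1; D in 2; S in 2; X in 1.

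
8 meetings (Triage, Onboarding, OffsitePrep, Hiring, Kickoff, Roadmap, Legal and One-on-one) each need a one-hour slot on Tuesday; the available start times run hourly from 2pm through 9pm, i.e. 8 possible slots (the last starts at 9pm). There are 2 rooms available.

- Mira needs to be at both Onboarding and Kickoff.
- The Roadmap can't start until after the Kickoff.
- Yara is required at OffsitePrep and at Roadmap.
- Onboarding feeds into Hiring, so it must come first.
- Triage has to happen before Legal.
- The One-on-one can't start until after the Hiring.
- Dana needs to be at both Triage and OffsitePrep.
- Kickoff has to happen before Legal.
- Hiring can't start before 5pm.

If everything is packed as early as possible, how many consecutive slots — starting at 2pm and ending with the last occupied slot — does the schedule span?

The precedence chain requires at least 3 distinct slots.
With at most 2 per slot and 8 meetings, at least 4 slots are needed.
Propagating the time windows through the other constraints, One-on-one can't land before 6pm — that is slot 5 counting from 2pm — so the schedule must run through at least 5 slots.
5 works (last occupied slot: 6pm): for example Roadmap=4pm, Onboarding=3pm, One-on-one=6pm, Legal=3pm, Hiring=5pm, Triage=2pm, Kickoff=2pm, OffsitePrep=5pm.

5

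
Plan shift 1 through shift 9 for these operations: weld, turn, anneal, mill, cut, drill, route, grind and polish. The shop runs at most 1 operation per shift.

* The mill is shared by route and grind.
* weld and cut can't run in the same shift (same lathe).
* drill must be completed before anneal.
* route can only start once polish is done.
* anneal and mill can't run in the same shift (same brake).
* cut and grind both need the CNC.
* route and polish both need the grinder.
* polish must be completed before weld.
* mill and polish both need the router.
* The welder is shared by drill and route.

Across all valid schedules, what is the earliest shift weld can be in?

shift 2

Precedence pushes weld to at least shift 2.
weld at shift 2 is achievable: polish in shift 1, drill in shift 3, anneal in shift 4, turn in shift 6, route in shift 5, grind in shift 9, cut in shift 8, mill in shift 7, weld in shift 2.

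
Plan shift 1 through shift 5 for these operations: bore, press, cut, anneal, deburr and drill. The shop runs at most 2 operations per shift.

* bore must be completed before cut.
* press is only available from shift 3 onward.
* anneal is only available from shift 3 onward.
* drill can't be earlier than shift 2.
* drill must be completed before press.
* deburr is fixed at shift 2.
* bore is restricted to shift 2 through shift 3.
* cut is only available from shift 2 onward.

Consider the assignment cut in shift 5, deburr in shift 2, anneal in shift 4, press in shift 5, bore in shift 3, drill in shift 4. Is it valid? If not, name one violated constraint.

deburr is fixed at shift 2 — holds.
drill can't be earlier than shift 2 — holds.
anneal is only available from shift 3 onward — holds.
bore must be completed before cut — holds.
press is only available from shift 3 onward — holds.
The shop runs at most 2 operations per shift — holds.
bore is restricted to shift 2 through shift 3 — holds.
drill must be completed before press — holds.
cut is only available from shift 2 onward — holds.

Yes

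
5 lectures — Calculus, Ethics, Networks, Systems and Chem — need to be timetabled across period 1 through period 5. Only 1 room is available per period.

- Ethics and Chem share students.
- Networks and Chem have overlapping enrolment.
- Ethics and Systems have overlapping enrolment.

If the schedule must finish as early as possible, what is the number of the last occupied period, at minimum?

With at most 1 per period and 5 lectures, at least 5 periods are needed.
5 works (last occupied period: period 5): for example Ethics=period 2; Calculus=period 1; Networks=period 3; Chem=period 5; Systems=period 4.

5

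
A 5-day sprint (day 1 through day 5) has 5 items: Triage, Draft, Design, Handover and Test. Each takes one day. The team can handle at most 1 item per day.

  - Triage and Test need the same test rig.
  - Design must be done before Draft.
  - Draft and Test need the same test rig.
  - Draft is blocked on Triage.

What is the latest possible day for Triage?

Downstream work caps Triage at day 4.
Triage at day 4 is achievable: Design=day 1; Test=day 3; Draft=day 5; Triage=day 4; Handover=day 2.

day 4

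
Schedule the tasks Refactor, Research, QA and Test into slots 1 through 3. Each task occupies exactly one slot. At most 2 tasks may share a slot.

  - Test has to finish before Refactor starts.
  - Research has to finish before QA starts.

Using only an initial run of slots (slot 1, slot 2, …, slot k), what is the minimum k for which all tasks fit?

The precedence chain requires at least 2 distinct slots.
With at most 2 per slot and 4 tasks, at least 2 slots are needed.
2 works (last occupied slot: 2): for example Research=1; Test=1; Refactor=2; QA=2.

2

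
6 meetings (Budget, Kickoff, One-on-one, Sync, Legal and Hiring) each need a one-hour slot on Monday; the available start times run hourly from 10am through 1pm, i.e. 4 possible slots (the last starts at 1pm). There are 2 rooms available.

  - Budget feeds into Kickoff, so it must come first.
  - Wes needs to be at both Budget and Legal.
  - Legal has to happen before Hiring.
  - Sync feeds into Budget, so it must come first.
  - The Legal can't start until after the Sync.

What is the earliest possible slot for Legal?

Precedence pushes Legal to at least 11am; downstream work caps Legal at 12pm.
Legal at 11am is achievable: Sync=10am; Kickoff=1pm; Budget=12pm; Hiring=12pm; Legal=11am; One-on-one=10am.

11am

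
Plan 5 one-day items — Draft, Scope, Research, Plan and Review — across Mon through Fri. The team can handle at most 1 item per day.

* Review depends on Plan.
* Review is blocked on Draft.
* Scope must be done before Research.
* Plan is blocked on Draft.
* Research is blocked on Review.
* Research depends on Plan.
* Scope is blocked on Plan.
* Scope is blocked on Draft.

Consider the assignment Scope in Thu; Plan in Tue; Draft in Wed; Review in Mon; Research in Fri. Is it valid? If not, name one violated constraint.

No. Review is blocked on Draft is not satisfied.

Review depends on Plan — violated.
The team can handle at most 1 item per day — holds.
Review is blocked on Draft — violated.
Scope is blocked on Plan — holds.
Scope must be done before Research — holds.
Research is blocked on Review — holds.
Research depends on Plan — holds.
Scope is blocked on Draft — holds.
Plan is blocked on Draft — violated.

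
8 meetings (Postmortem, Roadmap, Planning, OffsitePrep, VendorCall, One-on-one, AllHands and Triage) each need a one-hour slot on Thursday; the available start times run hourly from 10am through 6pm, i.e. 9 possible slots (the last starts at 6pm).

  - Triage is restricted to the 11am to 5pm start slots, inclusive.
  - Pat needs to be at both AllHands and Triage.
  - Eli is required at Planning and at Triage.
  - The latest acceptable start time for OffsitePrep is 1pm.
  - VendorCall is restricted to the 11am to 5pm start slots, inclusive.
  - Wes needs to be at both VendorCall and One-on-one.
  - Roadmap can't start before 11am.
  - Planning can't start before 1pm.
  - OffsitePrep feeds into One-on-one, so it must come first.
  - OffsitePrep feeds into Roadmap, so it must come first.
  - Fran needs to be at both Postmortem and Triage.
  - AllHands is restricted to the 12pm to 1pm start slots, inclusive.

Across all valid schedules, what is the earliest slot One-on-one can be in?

Precedence pushes One-on-one to at least 11am.
One-on-one at 11am is achievable: Planning=1pm; AllHands=12pm; One-on-one=11am; Postmortem=10am; Triage=11am; OffsitePrep=10am; Roadmap=11am; VendorCall=12pm.

11am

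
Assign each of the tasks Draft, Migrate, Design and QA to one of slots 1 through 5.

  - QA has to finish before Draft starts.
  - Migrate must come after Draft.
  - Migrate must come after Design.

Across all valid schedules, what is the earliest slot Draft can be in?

Precedence pushes Draft to at least 2; downstream work caps Draft at 4.
Draft at 2 is achievable: Design -> 1, Migrate -> 3, QA -> 1, Draft -> 2.

2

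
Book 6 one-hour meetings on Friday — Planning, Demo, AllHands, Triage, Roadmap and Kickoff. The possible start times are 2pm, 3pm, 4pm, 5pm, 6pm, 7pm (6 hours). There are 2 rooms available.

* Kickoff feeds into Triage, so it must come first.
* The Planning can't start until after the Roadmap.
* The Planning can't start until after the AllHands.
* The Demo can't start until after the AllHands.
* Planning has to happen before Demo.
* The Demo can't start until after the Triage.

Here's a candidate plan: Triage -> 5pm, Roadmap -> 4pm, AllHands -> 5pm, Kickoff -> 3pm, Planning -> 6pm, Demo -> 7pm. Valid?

Kickoff feeds into Triage, so it must come first — holds.
The Planning can't start until after the AllHands — holds.
The Demo can't start until after the AllHands — holds.
The Demo can't start until after the Triage — holds.
The Planning can't start until after the Roadmap — holds.
There are 2 rooms available — holds.
Planning has to happen before Demo — holds.

Valid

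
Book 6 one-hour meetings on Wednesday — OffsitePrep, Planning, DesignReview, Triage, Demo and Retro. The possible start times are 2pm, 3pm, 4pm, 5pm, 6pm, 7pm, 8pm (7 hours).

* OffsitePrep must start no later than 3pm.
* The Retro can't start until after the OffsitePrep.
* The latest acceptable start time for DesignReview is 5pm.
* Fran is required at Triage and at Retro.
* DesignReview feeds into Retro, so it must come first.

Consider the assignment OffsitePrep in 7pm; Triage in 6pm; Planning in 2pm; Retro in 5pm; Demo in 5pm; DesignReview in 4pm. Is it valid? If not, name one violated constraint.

The Retro can't start until after the OffsitePrep — violated.
The latest acceptable start time for DesignReview is 5pm — holds.
OffsitePrep must start no later than 3pm — violated.
DesignReview feeds into Retro, so it must come first — holds.
Fran is required at Triage and at Retro — holds.

No — it violates: OffsitePrep must start no later than 3pm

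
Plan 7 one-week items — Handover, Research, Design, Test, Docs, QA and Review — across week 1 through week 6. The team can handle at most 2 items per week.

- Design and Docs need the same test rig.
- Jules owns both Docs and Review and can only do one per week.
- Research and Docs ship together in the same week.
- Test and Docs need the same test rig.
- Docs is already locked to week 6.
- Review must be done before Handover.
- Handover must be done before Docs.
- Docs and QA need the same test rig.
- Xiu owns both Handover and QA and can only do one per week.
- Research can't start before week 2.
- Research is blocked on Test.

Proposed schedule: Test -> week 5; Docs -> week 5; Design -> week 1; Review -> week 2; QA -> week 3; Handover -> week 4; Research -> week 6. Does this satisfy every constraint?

No — it violates: Test and Docs need the same test rig

Research is blocked on Test — holds.
The team can handle at most 2 items per week — holds.
Docs is already locked to week 6 — violated.
Research can't start before week 2 — holds.
Jules owns both Docs and Review and can only do one per week — holds.
Review must be done before Handover — holds.
Docs and QA need the same test rig — holds.
Test and Docs need the same test rig — violated.
Design and Docs need the same test rig — holds.
Handover must be done before Docs — holds.
Xiu owns both Handover and QA and can only do one per week — holds.
Research and Docs ship together in the same week — violated.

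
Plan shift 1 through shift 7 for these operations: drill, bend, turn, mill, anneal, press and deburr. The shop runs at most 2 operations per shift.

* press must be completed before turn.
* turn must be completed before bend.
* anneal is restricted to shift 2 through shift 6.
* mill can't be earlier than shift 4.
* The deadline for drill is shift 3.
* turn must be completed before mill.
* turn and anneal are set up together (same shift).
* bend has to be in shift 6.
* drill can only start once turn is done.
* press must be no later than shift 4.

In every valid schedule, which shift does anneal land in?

shift 2

Anneal is available from shift 2; anneal's own window allows nothing later than shift 6; anneal must be in the same shift as turn, which can't be after shift 2, so anneal is at most shift 2.
So anneal is pinned to shift 2.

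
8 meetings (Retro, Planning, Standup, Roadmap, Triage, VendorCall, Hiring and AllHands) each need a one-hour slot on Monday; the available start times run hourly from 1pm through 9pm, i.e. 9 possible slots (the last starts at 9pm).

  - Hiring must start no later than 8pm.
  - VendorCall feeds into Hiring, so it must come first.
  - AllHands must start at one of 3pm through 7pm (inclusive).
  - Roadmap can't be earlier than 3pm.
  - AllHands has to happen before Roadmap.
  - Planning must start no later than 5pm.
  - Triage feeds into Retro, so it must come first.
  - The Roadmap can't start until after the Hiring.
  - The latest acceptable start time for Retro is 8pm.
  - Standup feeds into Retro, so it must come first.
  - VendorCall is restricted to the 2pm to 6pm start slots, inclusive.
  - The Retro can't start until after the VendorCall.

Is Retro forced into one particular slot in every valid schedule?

No

Retro can be 3pm (e.g. AllHands in 3pm; VendorCall in 2pm; Hiring in 3pm; Roadmap in 4pm; Standup in 1pm; Planning in 1pm; Triage in 1pm; Retro in 3pm) or 4pm (e.g. Triage in 1pm, Hiring in 3pm, VendorCall in 2pm, Retro in 4pm, Planning in 1pm, Standup in 1pm, Roadmap in 4pm, AllHands in 3pm).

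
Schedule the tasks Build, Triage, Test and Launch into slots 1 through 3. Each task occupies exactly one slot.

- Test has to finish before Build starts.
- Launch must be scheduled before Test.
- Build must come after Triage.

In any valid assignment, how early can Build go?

Precedence pushes Build to at least 3.
Build at 3 is achievable: Triage -> 1; Build -> 3; Launch -> 1; Test -> 2.

3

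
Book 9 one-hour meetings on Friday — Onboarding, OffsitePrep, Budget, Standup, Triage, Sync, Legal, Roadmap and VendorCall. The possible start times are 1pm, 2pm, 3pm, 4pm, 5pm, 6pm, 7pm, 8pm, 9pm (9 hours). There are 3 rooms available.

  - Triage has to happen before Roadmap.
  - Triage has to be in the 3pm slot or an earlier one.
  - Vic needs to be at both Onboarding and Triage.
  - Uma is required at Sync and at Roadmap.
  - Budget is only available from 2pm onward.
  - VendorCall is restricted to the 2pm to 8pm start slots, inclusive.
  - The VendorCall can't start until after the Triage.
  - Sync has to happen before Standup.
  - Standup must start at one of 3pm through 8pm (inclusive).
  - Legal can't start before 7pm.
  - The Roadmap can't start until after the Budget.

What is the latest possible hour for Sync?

Downstream work caps Sync at 7pm.
Sync at 7pm is achievable: Sync in 7pm, Legal in 7pm, Budget in 2pm, VendorCall in 2pm, Roadmap in 3pm, Standup in 8pm, Onboarding in 2pm, Triage in 1pm, OffsitePrep in 1pm.

7pm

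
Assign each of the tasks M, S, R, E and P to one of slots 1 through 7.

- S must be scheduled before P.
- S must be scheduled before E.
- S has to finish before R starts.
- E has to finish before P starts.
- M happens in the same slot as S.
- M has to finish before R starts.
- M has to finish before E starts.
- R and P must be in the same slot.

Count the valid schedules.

Splitting on M: it can be 1 (15), 2 (10), 3 (6), 4 (3), 5 (1). Listing each branch's schedules as (S, R, E, P):
M=1: (1,3,2,3) (1,4,2,4) (1,4,3,4) (1,5,2,5) (1,5,3,5) (1,5,4,5) (1,6,2,6) (1,6,3,6) (1,6,4,6) (1,6,5,6) (1,7,2,7) (1,7,3,7) (1,7,4,7) (1,7,5,7) (1,7,6,7) — 15.
M=2: (2,4,3,4) (2,5,3,5) (2,5,4,5) (2,6,3,6) (2,6,4,6) (2,6,5,6) (2,7,3,7) (2,7,4,7) (2,7,5,7) (2,7,6,7) — 10.
M=3: (3,5,4,5) (3,6,4,6) (3,6,5,6) (3,7,4,7) (3,7,5,7) (3,7,6,7) — 6.
M=4: (4,6,5,6) (4,7,5,7) (4,7,6,7) — 3.
M=5: (5,7,6,7) — 1.
Summing: 15 + 10 + 6 + 3 + 1 = 35.

35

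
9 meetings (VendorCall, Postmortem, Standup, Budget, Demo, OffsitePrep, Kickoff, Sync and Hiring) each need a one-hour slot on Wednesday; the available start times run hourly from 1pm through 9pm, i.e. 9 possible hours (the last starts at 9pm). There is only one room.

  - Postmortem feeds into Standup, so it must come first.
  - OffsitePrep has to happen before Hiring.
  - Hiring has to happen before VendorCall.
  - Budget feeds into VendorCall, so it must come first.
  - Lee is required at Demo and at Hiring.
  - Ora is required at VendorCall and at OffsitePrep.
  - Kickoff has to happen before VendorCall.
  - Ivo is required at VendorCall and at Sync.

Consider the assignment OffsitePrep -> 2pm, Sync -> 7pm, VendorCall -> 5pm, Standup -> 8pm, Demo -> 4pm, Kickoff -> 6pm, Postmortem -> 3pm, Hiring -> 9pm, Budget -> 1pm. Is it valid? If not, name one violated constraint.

Ora is required at VendorCall and at OffsitePrep — holds.
Hiring has to happen before VendorCall — violated.
Budget feeds into VendorCall, so it must come first — holds.
Kickoff has to happen before VendorCall — violated.
OffsitePrep has to happen before Hiring — holds.
Postmortem feeds into Standup, so it must come first — holds.
Lee is required at Demo and at Hiring — holds.
Ivo is required at VendorCall and at Sync — holds.
There is only one room — holds.

No — it violates: Hiring has to happen before VendorCall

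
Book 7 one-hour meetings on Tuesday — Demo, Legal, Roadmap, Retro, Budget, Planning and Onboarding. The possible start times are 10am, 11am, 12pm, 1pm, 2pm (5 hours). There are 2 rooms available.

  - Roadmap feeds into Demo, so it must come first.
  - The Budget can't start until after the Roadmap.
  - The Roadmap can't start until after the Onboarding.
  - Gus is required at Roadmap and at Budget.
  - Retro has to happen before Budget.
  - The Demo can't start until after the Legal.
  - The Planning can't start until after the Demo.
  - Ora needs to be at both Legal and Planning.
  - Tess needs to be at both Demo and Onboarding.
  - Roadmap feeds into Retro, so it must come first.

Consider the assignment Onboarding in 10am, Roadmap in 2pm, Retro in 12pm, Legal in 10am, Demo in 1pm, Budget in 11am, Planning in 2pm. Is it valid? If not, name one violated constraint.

Roadmap feeds into Demo, so it must come first — violated.
The Budget can't start until after the Roadmap — violated.
Tess needs to be at both Demo and Onboarding — holds.
The Planning can't start until after the Demo — holds.
The Roadmap can't start until after the Onboarding — holds.
Ora needs to be at both Legal and Planning — holds.
Gus is required at Roadmap and at Budget — holds.
There are 2 rooms available — holds.
Retro has to happen before Budget — violated.
The Demo can't start until after the Legal — holds.
Roadmap feeds into Retro, so it must come first — violated.

Invalid. The Budget can't start until after the Roadmap.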